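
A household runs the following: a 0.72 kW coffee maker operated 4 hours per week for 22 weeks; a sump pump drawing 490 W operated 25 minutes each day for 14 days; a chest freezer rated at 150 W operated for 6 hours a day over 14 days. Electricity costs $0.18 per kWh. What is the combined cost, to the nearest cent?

coffee maker: Runtime = 4 h/week × 22 weeks = 88 h
coffee maker: 0.72 kW × 88 h = 63.36 kWh
sump pump: Runtime = 25 min × 14 = 350 min = 5.833333… h
sump pump: 0.49 kW × 5.833333… h = 2.858333… kWh
chest freezer: Runtime = 6 h/day × 14 days = 84 h
chest freezer: 0.15 kW × 84 h = 12.6 kWh
Total energy = 78.818333… kWh
Cost = 78.818333… × $0.18 = $14.19

$14.19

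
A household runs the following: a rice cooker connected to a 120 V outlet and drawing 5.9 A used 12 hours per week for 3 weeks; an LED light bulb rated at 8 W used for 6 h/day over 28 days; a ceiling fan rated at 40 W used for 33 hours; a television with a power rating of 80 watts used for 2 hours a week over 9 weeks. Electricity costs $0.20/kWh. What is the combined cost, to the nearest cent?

$5.92

rice cooker: Power = 5.9 A × 120 V = 708 W = 0.708 kW
rice cooker: Runtime = 12 h/week × 3 weeks = 36 h
rice cooker: 0.708 kW × 36 h = 25.488 kWh
LED light bulb: Runtime = 6 h/day × 28 days = 168 h
LED light bulb: 0.008 kW × 168 h = 1.344 kWh
ceiling fan: 0.04 kW × 33 h = 1.32 kWh
television: Runtime = 2 h/week × 9 weeks = 18 h
television: 0.08 kW × 18 h = 1.44 kWh
Total energy = 29.592 kWh
Cost = 29.592 × $0.20 = $5.92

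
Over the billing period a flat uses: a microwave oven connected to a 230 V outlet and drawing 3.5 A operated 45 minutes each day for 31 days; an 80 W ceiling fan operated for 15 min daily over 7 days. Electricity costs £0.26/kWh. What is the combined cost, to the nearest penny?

microwave oven: Power = 3.5 A × 230 V = 805 W = 0.805 kW
microwave oven: Runtime = 45 min × 31 = 1395 min = 23.25 h
microwave oven: 0.805 kW × 23.25 h = 18.71625 kWh
ceiling fan: Runtime = 15 min × 7 = 105 min = 1.75 h
ceiling fan: 0.08 kW × 1.75 h = 0.14 kWh
Total energy = 18.85625 kWh
Cost = 18.85625 × £0.26 = £4.90

£4.90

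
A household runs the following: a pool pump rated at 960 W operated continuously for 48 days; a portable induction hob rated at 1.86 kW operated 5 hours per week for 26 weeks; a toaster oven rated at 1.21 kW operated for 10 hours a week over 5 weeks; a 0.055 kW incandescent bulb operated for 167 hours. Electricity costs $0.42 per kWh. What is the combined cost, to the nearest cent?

pool pump: Runtime = 24 h × 48 = 1152 h
pool pump: 0.96 kW × 1152 h = 1105.92 kWh
portable induction hob: Runtime = 5 h/week × 26 weeks = 130 h
portable induction hob: 1.86 kW × 130 h = 241.8 kWh
toaster oven: Runtime = 10 h/week × 5 weeks = 50 h
toaster oven: 1.21 kW × 50 h = 60.5 kWh
incandescent bulb: 0.055 kW × 167 h = 9.185 kWh
Total energy = 1417.405 kWh
Cost = 1417.405 × $0.42 = $595.31

$595.31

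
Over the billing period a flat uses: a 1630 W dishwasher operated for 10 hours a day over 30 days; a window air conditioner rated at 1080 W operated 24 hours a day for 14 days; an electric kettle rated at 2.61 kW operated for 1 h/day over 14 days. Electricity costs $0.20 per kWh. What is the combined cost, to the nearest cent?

dishwasher: Runtime = 10 h/day × 30 days = 300 h
dishwasher: 1.63 kW × 300 h = 489 kWh
window air conditioner: Runtime = 24 h × 14 = 336 h
window air conditioner: 1.08 kW × 336 h = 362.88 kWh
electric kettle: Runtime = 1 h/day × 14 days = 14 h
electric kettle: 2.61 kW × 14 h = 36.54 kWh
Total energy = 888.42 kWh
Cost = 888.42 × $0.20 = $177.68

$177.68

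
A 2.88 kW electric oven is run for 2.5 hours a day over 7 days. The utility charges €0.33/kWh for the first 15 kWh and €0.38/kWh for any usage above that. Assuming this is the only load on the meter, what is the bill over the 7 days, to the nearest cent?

Runtime = 2.5 h/day × 7 days = 17.5 h
Energy = 2.88 kW × 17.5 h = 50.4 kWh
Tier 1 (0–15 kWh): 15 × €0.33 = €4.95
Above 15 kWh: 35.4 × €0.38 = €13.452
Bill = €18.40

€18.40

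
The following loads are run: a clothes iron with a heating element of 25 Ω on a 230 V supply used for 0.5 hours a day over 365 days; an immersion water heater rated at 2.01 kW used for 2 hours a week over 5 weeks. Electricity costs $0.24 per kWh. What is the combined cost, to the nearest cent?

$97.50

clothes iron: Power = V²/R = 230²/25 = 2116 W = 2.116 kW
clothes iron: Runtime = 0.5 h/day × 365 days = 182.5 h
clothes iron: 2.116 kW × 182.5 h = 386.17 kWh
immersion water heater: Runtime = 2 h/week × 5 weeks = 10 h
immersion water heater: 2.01 kW × 10 h = 20.1 kWh
Total energy = 406.27 kWh
Cost = 406.27 × $0.24 = $97.50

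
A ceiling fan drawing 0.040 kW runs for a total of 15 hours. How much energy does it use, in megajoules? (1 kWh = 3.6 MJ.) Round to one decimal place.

2.2 MJ

Energy = 0.04 kW × 15 h = 0.6 kWh
= 0.6 × 3.6 MJ = 2.2 MJ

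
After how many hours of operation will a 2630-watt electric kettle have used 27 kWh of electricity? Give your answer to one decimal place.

Hours = 27 kWh ÷ 2.63 kW = 10.3 h

10.3 h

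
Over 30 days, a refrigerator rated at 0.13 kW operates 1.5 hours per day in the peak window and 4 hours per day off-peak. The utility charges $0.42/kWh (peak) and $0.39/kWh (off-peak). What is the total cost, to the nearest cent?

$8.54

Peak energy = 0.13 kW × 1.5 h × 30 = 5.85 kWh
Off-peak energy = 0.13 kW × 4 h × 30 = 15.6 kWh
Cost = 5.85 × $0.42 + 15.6 × $0.39 = $2.457 + $6.084 = $8.54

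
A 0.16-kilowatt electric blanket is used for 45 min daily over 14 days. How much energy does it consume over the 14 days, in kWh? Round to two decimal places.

1.68 kWh

Runtime = 45 min × 14 = 630 min = 10.5 h
Energy = 0.16 kW × 10.5 h = 1.68 kWh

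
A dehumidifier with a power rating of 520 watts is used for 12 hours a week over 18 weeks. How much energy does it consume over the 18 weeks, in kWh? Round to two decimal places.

112.32 kWh

Runtime = 12 h/week × 18 weeks = 216 h
Energy = 0.52 kW × 216 h = 112.32 kWh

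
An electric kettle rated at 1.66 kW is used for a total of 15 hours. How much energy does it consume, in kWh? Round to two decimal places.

Energy = 1.66 kW × 15 h = 24.9 kWh

24.90 kWh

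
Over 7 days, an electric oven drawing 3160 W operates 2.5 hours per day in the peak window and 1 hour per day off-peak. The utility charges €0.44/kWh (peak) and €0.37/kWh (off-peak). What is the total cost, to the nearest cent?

Peak energy = 3.16 kW × 2.5 h × 7 = 55.3 kWh
Off-peak energy = 3.16 kW × 1 h × 7 = 22.12 kWh
Cost = 55.3 × €0.44 + 22.12 × €0.37 = €24.332 + €8.1844 = €32.52

€32.52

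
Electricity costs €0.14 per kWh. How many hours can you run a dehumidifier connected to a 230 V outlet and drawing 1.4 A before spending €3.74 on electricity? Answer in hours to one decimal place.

Power = 1.4 A × 230 V = 322 W = 0.322 kW
Energy available = €3.74 ÷ €0.14/kWh = 26.7143 kWh
Hours = 26.7143 kWh ÷ 0.322 kW = 83.0 h

83.0 h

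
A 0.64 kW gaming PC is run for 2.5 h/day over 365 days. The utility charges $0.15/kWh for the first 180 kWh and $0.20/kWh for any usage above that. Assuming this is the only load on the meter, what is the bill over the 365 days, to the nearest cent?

Runtime = 2.5 h/day × 365 days = 912.5 h
Energy = 0.64 kW × 912.5 h = 584 kWh
Tier 1 (0–180 kWh): 180 × $0.15 = $27
Above 180 kWh: 404 × $0.20 = $80.8
Bill = $107.80

$107.80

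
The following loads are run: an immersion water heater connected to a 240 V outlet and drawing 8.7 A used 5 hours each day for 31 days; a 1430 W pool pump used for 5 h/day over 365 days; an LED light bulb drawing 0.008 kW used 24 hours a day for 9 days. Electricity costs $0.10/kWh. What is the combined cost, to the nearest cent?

$293.51

immersion water heater: Power = 8.7 A × 240 V = 2088 W = 2.088 kW
immersion water heater: Runtime = 5 h/day × 31 days = 155 h
immersion water heater: 2.088 kW × 155 h = 323.64 kWh
pool pump: Runtime = 5 h/day × 365 days = 1825 h
pool pump: 1.43 kW × 1825 h = 2609.75 kWh
LED light bulb: Runtime = 24 h × 9 = 216 h
LED light bulb: 0.008 kW × 216 h = 1.728 kWh
Total energy = 2935.118 kWh
Cost = 2935.118 × $0.10 = $293.51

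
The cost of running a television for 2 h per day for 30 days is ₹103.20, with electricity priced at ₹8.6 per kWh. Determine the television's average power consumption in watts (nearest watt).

Energy = ₹103.20 ÷ ₹8.6/kWh = 12 kWh
Runtime = 2 h/day × 30 days = 60 h
Power = 12 kWh ÷ 60 h = 0.2 kW = 200 W

200 W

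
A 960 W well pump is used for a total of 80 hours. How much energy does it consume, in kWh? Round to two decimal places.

Energy = 0.96 kW × 80 h = 76.8 kWh

76.80 kWh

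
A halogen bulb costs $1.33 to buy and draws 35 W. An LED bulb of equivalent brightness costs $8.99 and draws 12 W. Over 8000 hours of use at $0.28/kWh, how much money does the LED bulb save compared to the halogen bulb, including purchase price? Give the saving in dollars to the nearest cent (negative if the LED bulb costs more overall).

halogen bulb: $1.33 + (35/1000) kW × 8000 h × $0.28 = $1.33 + $78.4 = $79.73
LED bulb: $8.99 + (12/1000) kW × 8000 h × $0.28 = $8.99 + $26.88 = $35.87
Saving = $79.73 − $35.87 = $43.86

$43.86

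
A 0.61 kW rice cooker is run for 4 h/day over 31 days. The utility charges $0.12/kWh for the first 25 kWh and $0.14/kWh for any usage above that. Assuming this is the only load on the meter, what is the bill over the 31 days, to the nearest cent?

Runtime = 4 h/day × 31 days = 124 h
Energy = 0.61 kW × 124 h = 75.64 kWh
Tier 1 (0–25 kWh): 25 × $0.12 = $3
Above 25 kWh: 50.64 × $0.14 = $7.0896
Bill = $10.09

$10.09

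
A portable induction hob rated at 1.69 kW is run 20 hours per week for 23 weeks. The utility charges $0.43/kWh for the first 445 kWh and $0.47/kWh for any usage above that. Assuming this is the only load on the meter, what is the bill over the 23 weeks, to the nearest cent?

$347.58

Runtime = 20 h/week × 23 weeks = 460 h
Energy = 1.69 kW × 460 h = 777.4 kWh
Tier 1 (0–445 kWh): 445 × $0.43 = $191.35
Above 445 kWh: 332.4 × $0.47 = $156.228
Bill = $347.58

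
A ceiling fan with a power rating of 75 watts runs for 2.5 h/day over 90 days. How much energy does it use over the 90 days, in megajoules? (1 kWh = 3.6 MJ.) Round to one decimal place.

60.8 MJ

Runtime = 2.5 h/day × 90 days = 225 h
Energy = 0.075 kW × 225 h = 16.875 kWh
= 16.875 × 3.6 MJ = 60.8 MJ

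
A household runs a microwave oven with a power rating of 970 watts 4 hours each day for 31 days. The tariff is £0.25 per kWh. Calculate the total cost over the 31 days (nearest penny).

Runtime = 4 h/day × 31 days = 124 h
Energy = 0.97 kW × 124 h = 120.28 kWh
Cost = 120.28 kWh × £0.25/kWh = £30.07

£30.07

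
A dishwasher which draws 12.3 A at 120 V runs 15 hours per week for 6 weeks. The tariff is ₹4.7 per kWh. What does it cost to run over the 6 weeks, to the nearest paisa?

Power = 12.3 A × 120 V = 1476 W = 1.476 kW
Runtime = 15 h/week × 6 weeks = 90 h
Energy = 1.476 kW × 90 h = 132.84 kWh
Cost = 132.84 kWh × ₹4.7/kWh = ₹624.35

₹624.35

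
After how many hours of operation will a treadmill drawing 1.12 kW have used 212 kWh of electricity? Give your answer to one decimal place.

Hours = 212 kWh ÷ 1.12 kW = 189.3 h

189.3 h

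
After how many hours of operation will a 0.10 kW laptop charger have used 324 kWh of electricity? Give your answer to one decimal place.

Hours = 324 kWh ÷ 0.1 kW = 3240.0 h

3240.0 h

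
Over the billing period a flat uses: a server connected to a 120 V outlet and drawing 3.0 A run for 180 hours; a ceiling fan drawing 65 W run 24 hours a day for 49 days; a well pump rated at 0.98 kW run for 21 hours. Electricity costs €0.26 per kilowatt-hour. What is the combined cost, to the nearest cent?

€42.07

server: Power = 3.0 A × 120 V = 360 W = 0.36 kW
server: 0.36 kW × 180 h = 64.8 kWh
ceiling fan: Runtime = 24 h × 49 = 1176 h
ceiling fan: 0.065 kW × 1176 h = 76.44 kWh
well pump: 0.98 kW × 21 h = 20.58 kWh
Total energy = 161.82 kWh
Cost = 161.82 × €0.26 = €42.07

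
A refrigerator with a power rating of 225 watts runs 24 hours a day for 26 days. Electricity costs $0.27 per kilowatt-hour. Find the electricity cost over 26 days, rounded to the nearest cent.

$37.91

Runtime = 24 h × 26 = 624 h
Energy = 0.225 kW × 624 h = 140.4 kWh
Cost = 140.4 kWh × $0.27/kWh = $37.91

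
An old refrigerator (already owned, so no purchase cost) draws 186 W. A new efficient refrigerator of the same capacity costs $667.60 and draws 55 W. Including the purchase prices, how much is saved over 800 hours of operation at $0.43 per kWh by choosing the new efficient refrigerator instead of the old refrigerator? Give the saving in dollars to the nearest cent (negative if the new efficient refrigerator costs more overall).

old refrigerator: $0.00 + (186/1000) kW × 800 h × $0.43 = $0.00 + $63.984 = $63.984
new efficient refrigerator: $667.60 + (55/1000) kW × 800 h × $0.43 = $667.60 + $18.92 = $686.52
Saving = $63.984 − $686.52 = −$622.536 → -$622.54

-$622.54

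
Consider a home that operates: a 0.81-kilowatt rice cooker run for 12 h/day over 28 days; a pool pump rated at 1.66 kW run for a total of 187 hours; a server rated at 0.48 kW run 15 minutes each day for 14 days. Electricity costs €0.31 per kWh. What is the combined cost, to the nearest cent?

€181.12

rice cooker: Runtime = 12 h/day × 28 days = 336 h
rice cooker: 0.81 kW × 336 h = 272.16 kWh
pool pump: 1.66 kW × 187 h = 310.42 kWh
server: Runtime = 15 min × 14 = 210 min = 3.5 h
server: 0.48 kW × 3.5 h = 1.68 kWh
Total energy = 584.26 kWh
Cost = 584.26 × €0.31 = €181.12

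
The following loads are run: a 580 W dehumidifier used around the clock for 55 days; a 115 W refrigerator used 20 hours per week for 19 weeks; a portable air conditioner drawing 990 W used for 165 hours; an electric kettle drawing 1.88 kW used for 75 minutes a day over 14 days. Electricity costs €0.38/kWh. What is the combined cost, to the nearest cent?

dehumidifier: Runtime = 24 h × 55 = 1320 h
dehumidifier: 0.58 kW × 1320 h = 765.6 kWh
refrigerator: Runtime = 20 h/week × 19 weeks = 380 h
refrigerator: 0.115 kW × 380 h = 43.7 kWh
portable air conditioner: 0.99 kW × 165 h = 163.35 kWh
electric kettle: Runtime = 75 min × 14 = 1050 min = 17.5 h
electric kettle: 1.88 kW × 17.5 h = 32.9 kWh
Total energy = 1005.55 kWh
Cost = 1005.55 × €0.38 = €382.11

€382.11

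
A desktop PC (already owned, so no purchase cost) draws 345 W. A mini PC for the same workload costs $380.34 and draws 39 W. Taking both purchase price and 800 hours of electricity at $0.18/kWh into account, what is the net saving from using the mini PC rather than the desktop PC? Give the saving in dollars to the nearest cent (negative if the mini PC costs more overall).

desktop PC: $0.00 + (345/1000) kW × 800 h × $0.18 = $0.00 + $49.68 = $49.68
mini PC: $380.34 + (39/1000) kW × 800 h × $0.18 = $380.34 + $5.616 = $385.956
Saving = $49.68 − $385.956 = −$336.276 → -$336.28

-$336.28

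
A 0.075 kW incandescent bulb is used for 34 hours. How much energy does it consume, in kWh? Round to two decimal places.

2.55 kWh

Energy = 0.075 kW × 34 h = 2.55 kWh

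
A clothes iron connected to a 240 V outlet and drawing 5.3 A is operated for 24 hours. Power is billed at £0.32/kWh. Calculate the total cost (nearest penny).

Power = 5.3 A × 240 V = 1272 W = 1.272 kW
Energy = 1.272 kW × 24 h = 30.528 kWh
Cost = 30.528 kWh × £0.32/kWh = £9.77

£9.77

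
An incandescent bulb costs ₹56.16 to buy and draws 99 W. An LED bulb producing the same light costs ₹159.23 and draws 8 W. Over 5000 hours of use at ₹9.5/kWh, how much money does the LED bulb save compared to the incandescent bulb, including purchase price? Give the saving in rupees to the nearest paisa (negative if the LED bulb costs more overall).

incandescent bulb: ₹56.16 + (99/1000) kW × 5000 h × ₹9.5 = ₹56.16 + ₹4702.5 = ₹4758.66
LED bulb: ₹159.23 + (8/1000) kW × 5000 h × ₹9.5 = ₹159.23 + ₹380 = ₹539.23
Saving = ₹4758.66 − ₹539.23 = ₹4219.43

₹4219.43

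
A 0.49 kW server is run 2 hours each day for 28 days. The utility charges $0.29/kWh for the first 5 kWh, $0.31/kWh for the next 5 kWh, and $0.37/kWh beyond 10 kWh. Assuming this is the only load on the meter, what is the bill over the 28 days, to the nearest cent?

Runtime = 2 h/day × 28 days = 56 h
Energy = 0.49 kW × 56 h = 27.44 kWh
Tier 1 (0–5 kWh): 5 × $0.29 = $1.45
Tier 2 (5–10 kWh): 5 × $0.31 = $1.55
Above 10 kWh: 17.44 × $0.37 = $6.4528
Bill = $9.45

$9.45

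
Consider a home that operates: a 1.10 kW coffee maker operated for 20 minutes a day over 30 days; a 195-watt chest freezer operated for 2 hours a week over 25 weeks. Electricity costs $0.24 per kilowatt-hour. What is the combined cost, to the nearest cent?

coffee maker: Runtime = 20 min × 30 = 600 min = 10 h
coffee maker: 1.1 kW × 10 h = 11 kWh
chest freezer: Runtime = 2 h/week × 25 weeks = 50 h
chest freezer: 0.195 kW × 50 h = 9.75 kWh
Total energy = 20.75 kWh
Cost = 20.75 × $0.24 = $4.98

$4.98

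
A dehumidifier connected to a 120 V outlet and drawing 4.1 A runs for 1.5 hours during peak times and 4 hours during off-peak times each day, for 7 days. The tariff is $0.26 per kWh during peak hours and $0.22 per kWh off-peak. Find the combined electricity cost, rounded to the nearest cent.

Power = 4.1 A × 120 V = 492 W = 0.492 kW
Peak energy = 0.492 kW × 1.5 h × 7 = 5.166 kWh
Off-peak energy = 0.492 kW × 4 h × 7 = 13.776 kWh
Cost = 5.166 × $0.26 + 13.776 × $0.22 = $1.34316 + $3.03072 = $4.37

$4.37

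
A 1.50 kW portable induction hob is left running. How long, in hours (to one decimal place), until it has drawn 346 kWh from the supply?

Hours = 346 kWh ÷ 1.5 kW = 230.7 h

230.7 h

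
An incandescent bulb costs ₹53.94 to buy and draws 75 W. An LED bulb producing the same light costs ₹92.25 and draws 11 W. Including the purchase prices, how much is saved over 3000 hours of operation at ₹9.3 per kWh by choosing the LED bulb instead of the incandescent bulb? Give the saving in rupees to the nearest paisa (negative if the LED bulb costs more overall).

incandescent bulb: ₹53.94 + (75/1000) kW × 3000 h × ₹9.3 = ₹53.94 + ₹2092.5 = ₹2146.44
LED bulb: ₹92.25 + (11/1000) kW × 3000 h × ₹9.3 = ₹92.25 + ₹306.9 = ₹399.15
Saving = ₹2146.44 − ₹399.15 = ₹1747.29

₹1747.29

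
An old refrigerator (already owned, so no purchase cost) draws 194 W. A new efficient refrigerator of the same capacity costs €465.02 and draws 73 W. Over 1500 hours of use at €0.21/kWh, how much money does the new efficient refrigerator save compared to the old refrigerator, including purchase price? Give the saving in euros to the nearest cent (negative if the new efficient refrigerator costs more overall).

old refrigerator: €0.00 + (194/1000) kW × 1500 h × €0.21 = €0.00 + €61.11 = €61.11
new efficient refrigerator: €465.02 + (73/1000) kW × 1500 h × €0.21 = €465.02 + €22.995 = €488.015
Saving = €61.11 − €488.015 = −€426.905 → -€426.91

-€426.91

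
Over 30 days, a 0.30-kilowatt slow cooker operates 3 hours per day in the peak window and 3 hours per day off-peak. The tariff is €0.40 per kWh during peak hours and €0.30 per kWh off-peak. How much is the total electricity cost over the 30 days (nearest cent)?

€18.90

Peak energy = 0.3 kW × 3 h × 30 = 27 kWh
Off-peak energy = 0.3 kW × 3 h × 30 = 27 kWh
Cost = 27 × €0.40 + 27 × €0.30 = €10.8 + €8.1 = €18.90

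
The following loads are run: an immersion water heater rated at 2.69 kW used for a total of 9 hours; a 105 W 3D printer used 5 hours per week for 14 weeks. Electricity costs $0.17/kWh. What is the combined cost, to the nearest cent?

immersion water heater: 2.69 kW × 9 h = 24.21 kWh
3D printer: Runtime = 5 h/week × 14 weeks = 70 h
3D printer: 0.105 kW × 70 h = 7.35 kWh
Total energy = 31.56 kWh
Cost = 31.56 × $0.17 = $5.37

$5.37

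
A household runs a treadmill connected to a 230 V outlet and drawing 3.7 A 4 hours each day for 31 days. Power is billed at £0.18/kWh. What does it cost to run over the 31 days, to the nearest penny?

Power = 3.7 A × 230 V = 851 W = 0.851 kW
Runtime = 4 h/day × 31 days = 124 h
Energy = 0.851 kW × 124 h = 105.524 kWh
Cost = 105.524 kWh × £0.18/kWh = £18.99

£18.99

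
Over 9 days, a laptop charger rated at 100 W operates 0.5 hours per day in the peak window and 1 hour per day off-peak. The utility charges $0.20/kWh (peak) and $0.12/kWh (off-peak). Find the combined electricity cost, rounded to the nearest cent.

Peak energy = 0.1 kW × 0.5 h × 9 = 0.45 kWh
Off-peak energy = 0.1 kW × 1 h × 9 = 0.9 kWh
Cost = 0.45 × $0.20 + 0.9 × $0.12 = $0.09 + $0.108 = $0.20

$0.20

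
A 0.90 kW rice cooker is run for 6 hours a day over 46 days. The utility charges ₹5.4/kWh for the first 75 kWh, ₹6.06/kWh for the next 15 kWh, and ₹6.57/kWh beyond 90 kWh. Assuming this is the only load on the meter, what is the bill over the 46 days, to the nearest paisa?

₹1536.59

Runtime = 6 h/day × 46 days = 276 h
Energy = 0.9 kW × 276 h = 248.4 kWh
Tier 1 (0–75 kWh): 75 × ₹5.4 = ₹405
Tier 2 (75–90 kWh): 15 × ₹6.06 = ₹90.9
Above 90 kWh: 158.4 × ₹6.57 = ₹1040.688
Bill = ₹1536.59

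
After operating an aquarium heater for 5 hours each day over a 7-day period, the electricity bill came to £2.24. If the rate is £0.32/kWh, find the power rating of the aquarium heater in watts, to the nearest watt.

200 W

Energy = £2.24 ÷ £0.32/kWh = 7 kWh
Runtime = 5 h/day × 7 days = 35 h
Power = 7 kWh ÷ 35 h = 0.2 kW = 200 W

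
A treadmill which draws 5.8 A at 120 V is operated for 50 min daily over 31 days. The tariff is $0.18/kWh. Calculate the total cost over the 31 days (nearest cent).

$3.24

Power = 5.8 A × 120 V = 696 W = 0.696 kW
Runtime = 50 min × 31 = 1550 min = 25.833333… h
Energy = 0.696 kW × 25.833333… h = 17.98 kWh
Cost = 17.98 kWh × $0.18/kWh = $3.24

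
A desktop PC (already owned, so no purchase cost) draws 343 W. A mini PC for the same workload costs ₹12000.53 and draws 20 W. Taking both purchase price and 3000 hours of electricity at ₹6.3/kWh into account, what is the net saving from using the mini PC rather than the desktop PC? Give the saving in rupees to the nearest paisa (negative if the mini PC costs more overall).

desktop PC: ₹0.00 + (343/1000) kW × 3000 h × ₹6.3 = ₹0.00 + ₹6482.7 = ₹6482.7
mini PC: ₹12000.53 + (20/1000) kW × 3000 h × ₹6.3 = ₹12000.53 + ₹378 = ₹12378.53
Saving = ₹6482.7 − ₹12378.53 = −₹5895.83

-₹5895.83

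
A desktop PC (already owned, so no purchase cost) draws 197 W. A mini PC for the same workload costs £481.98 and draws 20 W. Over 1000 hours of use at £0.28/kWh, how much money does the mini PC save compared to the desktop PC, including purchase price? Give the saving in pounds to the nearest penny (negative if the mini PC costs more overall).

desktop PC: £0.00 + (197/1000) kW × 1000 h × £0.28 = £0.00 + £55.16 = £55.16
mini PC: £481.98 + (20/1000) kW × 1000 h × £0.28 = £481.98 + £5.6 = £487.58
Saving = £55.16 − £487.58 = −£432.42

-£432.42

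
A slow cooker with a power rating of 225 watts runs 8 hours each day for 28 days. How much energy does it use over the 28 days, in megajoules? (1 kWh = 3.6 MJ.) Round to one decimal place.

Runtime = 8 h/day × 28 days = 224 h
Energy = 0.225 kW × 224 h = 50.4 kWh
= 50.4 × 3.6 MJ = 181.4 MJ

181.4 MJ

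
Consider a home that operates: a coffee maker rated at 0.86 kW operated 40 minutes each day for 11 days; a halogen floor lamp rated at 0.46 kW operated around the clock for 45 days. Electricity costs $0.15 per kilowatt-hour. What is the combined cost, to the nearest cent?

$75.47

coffee maker: Runtime = 40 min × 11 = 440 min = 7.333333… h
coffee maker: 0.86 kW × 7.333333… h = 6.306666… kWh
halogen floor lamp: Runtime = 24 h × 45 = 1080 h
halogen floor lamp: 0.46 kW × 1080 h = 496.8 kWh
Total energy = 503.106666… kWh
Cost = 503.106666… × $0.15 = $75.47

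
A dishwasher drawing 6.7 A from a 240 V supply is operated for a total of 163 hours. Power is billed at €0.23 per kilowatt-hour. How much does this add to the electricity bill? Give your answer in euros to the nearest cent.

€60.28

Power = 6.7 A × 240 V = 1608 W = 1.608 kW
Energy = 1.608 kW × 163 h = 262.104 kWh
Cost = 262.104 kWh × €0.23/kWh = €60.28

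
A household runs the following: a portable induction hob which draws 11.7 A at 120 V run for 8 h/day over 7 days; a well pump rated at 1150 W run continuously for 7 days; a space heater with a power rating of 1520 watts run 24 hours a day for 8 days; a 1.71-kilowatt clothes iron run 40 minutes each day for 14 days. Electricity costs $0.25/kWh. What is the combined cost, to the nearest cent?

$144.91

portable induction hob: Power = 11.7 A × 120 V = 1404 W = 1.404 kW
portable induction hob: Runtime = 8 h/day × 7 days = 56 h
portable induction hob: 1.404 kW × 56 h = 78.624 kWh
well pump: Runtime = 24 h × 7 = 168 h
well pump: 1.15 kW × 168 h = 193.2 kWh
space heater: Runtime = 24 h × 8 = 192 h
space heater: 1.52 kW × 192 h = 291.84 kWh
clothes iron: Runtime = 40 min × 14 = 560 min = 9.333333… h
clothes iron: 1.71 kW × 9.333333… h = 15.96 kWh
Total energy = 579.624 kWh
Cost = 579.624 × $0.25 = $144.91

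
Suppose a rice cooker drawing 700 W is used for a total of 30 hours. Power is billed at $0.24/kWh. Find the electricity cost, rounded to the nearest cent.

Energy = 0.7 kW × 30 h = 21 kWh
Cost = 21 kWh × $0.24/kWh = $5.04

$5.04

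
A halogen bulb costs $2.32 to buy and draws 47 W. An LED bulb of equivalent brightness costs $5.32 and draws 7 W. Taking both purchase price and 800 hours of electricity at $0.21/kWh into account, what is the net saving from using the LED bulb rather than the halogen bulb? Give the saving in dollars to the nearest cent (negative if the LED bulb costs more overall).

halogen bulb: $2.32 + (47/1000) kW × 800 h × $0.21 = $2.32 + $7.896 = $10.216
LED bulb: $5.32 + (7/1000) kW × 800 h × $0.21 = $5.32 + $1.176 = $6.496
Saving = $10.216 − $6.496 = $3.72

$3.72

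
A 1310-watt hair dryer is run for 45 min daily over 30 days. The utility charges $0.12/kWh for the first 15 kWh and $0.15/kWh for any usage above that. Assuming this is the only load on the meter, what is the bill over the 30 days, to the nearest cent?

Runtime = 45 min × 30 = 1350 min = 22.5 h
Energy = 1.31 kW × 22.5 h = 29.475 kWh
Tier 1 (0–15 kWh): 15 × $0.12 = $1.8
Above 15 kWh: 14.475 × $0.15 = $2.17125
Bill = $3.97

$3.97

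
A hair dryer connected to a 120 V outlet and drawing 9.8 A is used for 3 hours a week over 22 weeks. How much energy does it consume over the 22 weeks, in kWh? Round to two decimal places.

77.62 kWh

Power = 9.8 A × 120 V = 1176 W = 1.176 kW
Runtime = 3 h/week × 22 weeks = 66 h
Energy = 1.176 kW × 66 h = 77.616 kWh ≈ 77.62 kWh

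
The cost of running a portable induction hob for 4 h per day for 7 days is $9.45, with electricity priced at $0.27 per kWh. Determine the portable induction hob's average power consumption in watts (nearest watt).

1250 W

Energy = $9.45 ÷ $0.27/kWh = 35 kWh
Runtime = 4 h/day × 7 days = 28 h
Power = 35 kWh ÷ 28 h = 1.25 kW = 1250 W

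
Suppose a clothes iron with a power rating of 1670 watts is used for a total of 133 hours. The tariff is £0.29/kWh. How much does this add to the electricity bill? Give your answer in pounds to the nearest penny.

Energy = 1.67 kW × 133 h = 222.11 kWh
Cost = 222.11 kWh × £0.29/kWh = £64.41

£64.41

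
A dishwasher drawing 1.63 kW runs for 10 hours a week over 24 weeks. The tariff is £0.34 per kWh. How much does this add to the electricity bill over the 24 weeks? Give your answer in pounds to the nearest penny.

£133.01

Runtime = 10 h/week × 24 weeks = 240 h
Energy = 1.63 kW × 240 h = 391.2 kWh
Cost = 391.2 kWh × £0.34/kWh = £133.01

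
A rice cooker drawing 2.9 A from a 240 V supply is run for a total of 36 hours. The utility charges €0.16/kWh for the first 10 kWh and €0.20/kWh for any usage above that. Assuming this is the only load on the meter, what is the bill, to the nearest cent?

Power = 2.9 A × 240 V = 696 W = 0.696 kW
Energy = 0.696 kW × 36 h = 25.056 kWh
Tier 1 (0–10 kWh): 10 × €0.16 = €1.6
Above 10 kWh: 15.056 × €0.20 = €3.0112
Bill = €4.61

€4.61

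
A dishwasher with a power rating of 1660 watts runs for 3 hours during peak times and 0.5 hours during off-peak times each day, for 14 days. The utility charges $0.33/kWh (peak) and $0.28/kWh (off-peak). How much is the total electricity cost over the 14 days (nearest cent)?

Peak energy = 1.66 kW × 3 h × 14 = 69.72 kWh
Off-peak energy = 1.66 kW × 0.5 h × 14 = 11.62 kWh
Cost = 69.72 × $0.33 + 11.62 × $0.28 = $23.0076 + $3.2536 = $26.26

$26.26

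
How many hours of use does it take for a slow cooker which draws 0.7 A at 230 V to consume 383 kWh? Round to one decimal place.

2378.9 h

Power = 0.7 A × 230 V = 161 W = 0.161 kW
Hours = 383 kWh ÷ 0.161 kW = 2378.9 h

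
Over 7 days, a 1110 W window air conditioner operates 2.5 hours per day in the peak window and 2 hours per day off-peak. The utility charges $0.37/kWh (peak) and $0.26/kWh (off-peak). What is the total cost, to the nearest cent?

Peak energy = 1.11 kW × 2.5 h × 7 = 19.425 kWh
Off-peak energy = 1.11 kW × 2 h × 7 = 15.54 kWh
Cost = 19.425 × $0.37 + 15.54 × $0.26 = $7.18725 + $4.0404 = $11.23

$11.23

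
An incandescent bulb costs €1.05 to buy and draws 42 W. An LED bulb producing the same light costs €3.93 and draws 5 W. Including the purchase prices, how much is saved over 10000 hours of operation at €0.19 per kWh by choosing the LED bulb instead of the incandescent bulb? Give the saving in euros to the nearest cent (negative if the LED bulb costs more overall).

incandescent bulb: €1.05 + (42/1000) kW × 10000 h × €0.19 = €1.05 + €79.8 = €80.85
LED bulb: €3.93 + (5/1000) kW × 10000 h × €0.19 = €3.93 + €9.5 = €13.43
Saving = €80.85 − €13.43 = €67.42

€67.42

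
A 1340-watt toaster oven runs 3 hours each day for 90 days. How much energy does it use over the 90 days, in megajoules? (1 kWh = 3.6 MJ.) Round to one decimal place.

Runtime = 3 h/day × 90 days = 270 h
Energy = 1.34 kW × 270 h = 361.8 kWh
= 361.8 × 3.6 MJ = 1302.5 MJ

1302.5 MJ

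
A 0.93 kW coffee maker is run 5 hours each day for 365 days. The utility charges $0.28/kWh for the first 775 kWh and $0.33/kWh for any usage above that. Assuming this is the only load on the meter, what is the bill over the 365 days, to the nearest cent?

Runtime = 5 h/day × 365 days = 1825 h
Energy = 0.93 kW × 1825 h = 1697.25 kWh
Tier 1 (0–775 kWh): 775 × $0.28 = $217
Above 775 kWh: 922.25 × $0.33 = $304.3425
Bill = $521.34

$521.34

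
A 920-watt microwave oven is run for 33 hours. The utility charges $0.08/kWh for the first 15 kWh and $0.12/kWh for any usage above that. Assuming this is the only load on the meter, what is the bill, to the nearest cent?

Energy = 0.92 kW × 33 h = 30.36 kWh
Tier 1 (0–15 kWh): 15 × $0.08 = $1.2
Above 15 kWh: 15.36 × $0.12 = $1.8432
Bill = $3.04

$3.04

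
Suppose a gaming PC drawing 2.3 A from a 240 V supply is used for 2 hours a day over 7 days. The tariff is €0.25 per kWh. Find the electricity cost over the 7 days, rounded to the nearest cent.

Power = 2.3 A × 240 V = 552 W = 0.552 kW
Runtime = 2 h/day × 7 days = 14 h
Energy = 0.552 kW × 14 h = 7.728 kWh
Cost = 7.728 kWh × €0.25/kWh = €1.93

€1.93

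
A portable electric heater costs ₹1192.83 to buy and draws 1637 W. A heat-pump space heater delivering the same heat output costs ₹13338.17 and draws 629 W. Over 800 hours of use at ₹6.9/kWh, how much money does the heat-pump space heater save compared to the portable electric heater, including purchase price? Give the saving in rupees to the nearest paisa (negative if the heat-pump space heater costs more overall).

-₹6581.18

portable electric heater: ₹1192.83 + (1637/1000) kW × 800 h × ₹6.9 = ₹1192.83 + ₹9036.24 = ₹10229.07
heat-pump space heater: ₹13338.17 + (629/1000) kW × 800 h × ₹6.9 = ₹13338.17 + ₹3472.08 = ₹16810.25
Saving = ₹10229.07 − ₹16810.25 = −₹6581.18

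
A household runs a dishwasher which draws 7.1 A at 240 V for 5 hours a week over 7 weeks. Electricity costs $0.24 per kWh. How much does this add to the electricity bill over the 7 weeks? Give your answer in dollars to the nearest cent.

$14.31

Power = 7.1 A × 240 V = 1704 W = 1.704 kW
Runtime = 5 h/week × 7 weeks = 35 h
Energy = 1.704 kW × 35 h = 59.64 kWh
Cost = 59.64 kWh × $0.24/kWh = $14.31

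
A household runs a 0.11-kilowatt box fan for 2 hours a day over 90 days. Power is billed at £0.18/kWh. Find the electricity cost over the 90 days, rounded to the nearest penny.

£3.56

Runtime = 2 h/day × 90 days = 180 h
Energy = 0.11 kW × 180 h = 19.8 kWh
Cost = 19.8 kWh × £0.18/kWh = £3.56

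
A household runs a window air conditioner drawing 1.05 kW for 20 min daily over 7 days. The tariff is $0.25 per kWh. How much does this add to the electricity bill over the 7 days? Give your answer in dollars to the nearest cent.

Runtime = 20 min × 7 = 140 min = 2.333333… h
Energy = 1.05 kW × 2.333333… h = 2.45 kWh
Cost = 2.45 kWh × $0.25/kWh = $0.61

$0.61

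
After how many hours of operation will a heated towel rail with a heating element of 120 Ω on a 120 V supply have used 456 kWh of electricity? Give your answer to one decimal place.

3800.0 h

Power = V²/R = 120²/120 = 120 W = 0.12 kW
Hours = 456 kWh ÷ 0.12 kW = 3800.0 h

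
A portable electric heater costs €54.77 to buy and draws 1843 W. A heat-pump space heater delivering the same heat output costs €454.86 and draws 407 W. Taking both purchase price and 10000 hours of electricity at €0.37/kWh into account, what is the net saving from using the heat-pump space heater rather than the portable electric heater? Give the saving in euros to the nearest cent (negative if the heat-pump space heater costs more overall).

€4913.11

portable electric heater: €54.77 + (1843/1000) kW × 10000 h × €0.37 = €54.77 + €6819.1 = €6873.87
heat-pump space heater: €454.86 + (407/1000) kW × 10000 h × €0.37 = €454.86 + €1505.9 = €1960.76
Saving = €6873.87 − €1960.76 = €4913.11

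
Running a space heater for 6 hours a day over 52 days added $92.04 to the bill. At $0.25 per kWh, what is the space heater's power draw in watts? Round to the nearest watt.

1180 W

Energy = $92.04 ÷ $0.25/kWh = 368.16 kWh
Runtime = 6 h/day × 52 days = 312 h
Power = 368.16 kWh ÷ 312 h = 1.18 kW = 1180 W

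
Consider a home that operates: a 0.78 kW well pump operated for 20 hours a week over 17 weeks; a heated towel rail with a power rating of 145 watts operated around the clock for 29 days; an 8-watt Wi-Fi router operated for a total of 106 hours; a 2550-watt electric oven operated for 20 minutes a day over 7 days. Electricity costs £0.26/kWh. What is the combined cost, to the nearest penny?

£96.96

well pump: Runtime = 20 h/week × 17 weeks = 340 h
well pump: 0.78 kW × 340 h = 265.2 kWh
heated towel rail: Runtime = 24 h × 29 = 696 h
heated towel rail: 0.145 kW × 696 h = 100.92 kWh
Wi-Fi router: 0.008 kW × 106 h = 0.848 kWh
electric oven: Runtime = 20 min × 7 = 140 min = 2.333333… h
electric oven: 2.55 kW × 2.333333… h = 5.95 kWh
Total energy = 372.918 kWh
Cost = 372.918 × £0.26 = £96.96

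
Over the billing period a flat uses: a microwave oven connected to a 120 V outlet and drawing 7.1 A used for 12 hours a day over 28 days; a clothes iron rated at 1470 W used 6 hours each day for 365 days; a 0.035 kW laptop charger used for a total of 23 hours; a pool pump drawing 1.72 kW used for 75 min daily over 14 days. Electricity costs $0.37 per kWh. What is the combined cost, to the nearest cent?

$1308.50

microwave oven: Power = 7.1 A × 120 V = 852 W = 0.852 kW
microwave oven: Runtime = 12 h/day × 28 days = 336 h
microwave oven: 0.852 kW × 336 h = 286.272 kWh
clothes iron: Runtime = 6 h/day × 365 days = 2190 h
clothes iron: 1.47 kW × 2190 h = 3219.3 kWh
laptop charger: 0.035 kW × 23 h = 0.805 kWh
pool pump: Runtime = 75 min × 14 = 1050 min = 17.5 h
pool pump: 1.72 kW × 17.5 h = 30.1 kWh
Total energy = 3536.477 kWh
Cost = 3536.477 × $0.37 = $1308.50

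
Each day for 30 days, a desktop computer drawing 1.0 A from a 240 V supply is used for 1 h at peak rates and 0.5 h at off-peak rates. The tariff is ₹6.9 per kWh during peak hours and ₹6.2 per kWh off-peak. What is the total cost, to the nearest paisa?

Power = 1.0 A × 240 V = 240 W = 0.24 kW
Peak energy = 0.24 kW × 1 h × 30 = 7.2 kWh
Off-peak energy = 0.24 kW × 0.5 h × 30 = 3.6 kWh
Cost = 7.2 × ₹6.9 + 3.6 × ₹6.2 = ₹49.68 + ₹22.32 = ₹72.00

₹72.00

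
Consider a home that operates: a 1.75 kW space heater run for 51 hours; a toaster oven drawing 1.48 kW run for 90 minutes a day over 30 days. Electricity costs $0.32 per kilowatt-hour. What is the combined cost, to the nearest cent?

space heater: 1.75 kW × 51 h = 89.25 kWh
toaster oven: Runtime = 90 min × 30 = 2700 min = 45 h
toaster oven: 1.48 kW × 45 h = 66.6 kWh
Total energy = 155.85 kWh
Cost = 155.85 × $0.32 = $49.87

$49.87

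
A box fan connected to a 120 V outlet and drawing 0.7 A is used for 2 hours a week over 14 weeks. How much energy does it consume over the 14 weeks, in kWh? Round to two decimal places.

Power = 0.7 A × 120 V = 84 W = 0.084 kW
Runtime = 2 h/week × 14 weeks = 28 h
Energy = 0.084 kW × 28 h = 2.352 kWh ≈ 2.35 kWh

2.35 kWh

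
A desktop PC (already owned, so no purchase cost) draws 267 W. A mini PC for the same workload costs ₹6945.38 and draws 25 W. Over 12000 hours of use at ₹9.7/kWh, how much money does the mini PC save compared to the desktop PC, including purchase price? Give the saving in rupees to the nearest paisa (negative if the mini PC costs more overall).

desktop PC: ₹0.00 + (267/1000) kW × 12000 h × ₹9.7 = ₹0.00 + ₹31078.8 = ₹31078.8
mini PC: ₹6945.38 + (25/1000) kW × 12000 h × ₹9.7 = ₹6945.38 + ₹2910 = ₹9855.38
Saving = ₹31078.8 − ₹9855.38 = ₹21223.42

₹21223.42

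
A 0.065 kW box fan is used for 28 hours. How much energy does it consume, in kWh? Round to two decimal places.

Energy = 0.065 kW × 28 h = 1.82 kWh

1.82 kWh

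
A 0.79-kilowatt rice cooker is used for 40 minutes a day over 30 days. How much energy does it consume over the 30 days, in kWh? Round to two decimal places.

15.80 kWh

Runtime = 40 min × 30 = 1200 min = 20 h
Energy = 0.79 kW × 20 h = 15.8 kWh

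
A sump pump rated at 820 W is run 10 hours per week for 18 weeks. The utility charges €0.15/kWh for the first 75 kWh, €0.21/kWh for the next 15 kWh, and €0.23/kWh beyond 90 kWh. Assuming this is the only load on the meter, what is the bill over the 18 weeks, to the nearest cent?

€27.65

Runtime = 10 h/week × 18 weeks = 180 h
Energy = 0.82 kW × 180 h = 147.6 kWh
Tier 1 (0–75 kWh): 75 × €0.15 = €11.25
Tier 2 (75–90 kWh): 15 × €0.21 = €3.15
Above 90 kWh: 57.6 × €0.23 = €13.248
Bill = €27.65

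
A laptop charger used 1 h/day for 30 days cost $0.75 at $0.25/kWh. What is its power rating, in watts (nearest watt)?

Energy = $0.75 ÷ $0.25/kWh = 3 kWh
Runtime = 1 h/day × 30 days = 30 h
Power = 3 kWh ÷ 30 h = 0.1 kW = 100 W

100 W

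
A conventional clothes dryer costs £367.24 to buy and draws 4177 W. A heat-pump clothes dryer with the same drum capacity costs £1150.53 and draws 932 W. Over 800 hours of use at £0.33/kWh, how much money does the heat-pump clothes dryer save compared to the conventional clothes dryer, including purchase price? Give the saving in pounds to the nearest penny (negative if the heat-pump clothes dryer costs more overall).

conventional clothes dryer: £367.24 + (4177/1000) kW × 800 h × £0.33 = £367.24 + £1102.728 = £1469.968
heat-pump clothes dryer: £1150.53 + (932/1000) kW × 800 h × £0.33 = £1150.53 + £246.048 = £1396.578
Saving = £1469.968 − £1396.578 = £73.39

£73.39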